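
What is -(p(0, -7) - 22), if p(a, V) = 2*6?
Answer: 10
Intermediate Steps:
p(a, V) = 12
-(p(0, -7) - 22) = -(12 - 22) = -1*(-10) = 10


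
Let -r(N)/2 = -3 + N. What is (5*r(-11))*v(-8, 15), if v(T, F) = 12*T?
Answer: -13440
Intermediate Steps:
r(N) = 6 - 2*N (r(N) = -2*(-3 + N) = 6 - 2*N)
(5*r(-11))*v(-8, 15) = (5*(6 - 2*(-11)))*(12*(-8)) = (5*(6 + 22))*(-96) = (5*28)*(-96) = 140*(-96) = -13440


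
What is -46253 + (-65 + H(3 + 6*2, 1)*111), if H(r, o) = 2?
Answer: -46096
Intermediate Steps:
-46253 + (-65 + H(3 + 6*2, 1)*111) = -46253 + (-65 + 2*111) = -46253 + (-65 + 222) = -46253 + 157 = -46096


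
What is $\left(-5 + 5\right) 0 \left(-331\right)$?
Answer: $0$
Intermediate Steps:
$\left(-5 + 5\right) 0 \left(-331\right) = 0 \cdot 0 \left(-331\right) = 0 \left(-331\right) = 0$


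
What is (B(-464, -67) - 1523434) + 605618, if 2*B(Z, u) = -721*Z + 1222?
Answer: -749933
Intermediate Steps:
B(Z, u) = 611 - 721*Z/2 (B(Z, u) = (-721*Z + 1222)/2 = (1222 - 721*Z)/2 = 611 - 721*Z/2)
(B(-464, -67) - 1523434) + 605618 = ((611 - 721/2*(-464)) - 1523434) + 605618 = ((611 + 167272) - 1523434) + 605618 = (167883 - 1523434) + 605618 = -1355551 + 605618 = -749933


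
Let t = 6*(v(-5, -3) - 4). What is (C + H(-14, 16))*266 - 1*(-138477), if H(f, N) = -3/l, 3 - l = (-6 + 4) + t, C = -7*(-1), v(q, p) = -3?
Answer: 6595135/47 ≈ 1.4032e+5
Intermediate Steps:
t = -42 (t = 6*(-3 - 4) = 6*(-7) = -42)
C = 7
l = 47 (l = 3 - ((-6 + 4) - 42) = 3 - (-2 - 42) = 3 - 1*(-44) = 3 + 44 = 47)
H(f, N) = -3/47
(C + H(-14, 16))*266 - 1*(-138477) = (7 - 3/47)*266 - 1*(-138477) = (326/47)*266 + 138477 = 86716/47 + 138477 = 6595135/47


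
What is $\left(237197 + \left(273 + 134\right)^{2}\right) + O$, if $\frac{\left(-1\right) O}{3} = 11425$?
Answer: $368571$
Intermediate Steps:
$O = -34275$ ($O = \left(-3\right) 11425 = -34275$)
$\left(237197 + \left(273 + 134\right)^{2}\right) + O = \left(237197 + \left(273 + 134\right)^{2}\right) - 34275 = \left(237197 + 407^{2}\right) - 34275 = \left(237197 + 165649\right) - 34275 = 402846 - 34275 = 368571$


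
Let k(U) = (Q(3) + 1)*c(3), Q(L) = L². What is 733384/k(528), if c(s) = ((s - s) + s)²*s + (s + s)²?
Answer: 366692/315 ≈ 1164.1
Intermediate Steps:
c(s) = s³ + 4*s² (c(s) = (0 + s)²*s + (2*s)² = s²*s + 4*s² = s³ + 4*s²)
k(U) = 630 (k(U) = (3² + 1)*(3²*(4 + 3)) = (9 + 1)*(9*7) = 10*63 = 630)
733384/k(528) = 733384/630 = 733384*(1/630) = 366692/315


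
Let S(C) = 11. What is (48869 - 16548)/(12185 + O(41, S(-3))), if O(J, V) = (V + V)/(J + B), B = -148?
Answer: 3458347/1303773 ≈ 2.6526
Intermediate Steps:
O(J, V) = 2*V/(-148 + J) (O(J, V) = (V + V)/(J - 148) = (2*V)/(-148 + J) = 2*V/(-148 + J))
(48869 - 16548)/(12185 + O(41, S(-3))) = (48869 - 16548)/(12185 + 2*11/(-148 + 41)) = 32321/(12185 + 2*11/(-107)) = 32321/(12185 + 2*11*(-1/107)) = 32321/(12185 - 22/107) = 32321/(1303773/107) = 32321*(107/1303773) = 3458347/1303773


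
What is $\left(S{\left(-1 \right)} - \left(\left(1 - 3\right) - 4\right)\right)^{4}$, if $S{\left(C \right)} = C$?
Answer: $625$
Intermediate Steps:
$\left(S{\left(-1 \right)} - \left(\left(1 - 3\right) - 4\right)\right)^{4} = \left(-1 - \left(\left(1 - 3\right) - 4\right)\right)^{4} = \left(-1 - \left(-2 - 4\right)\right)^{4} = \left(-1 - -6\right)^{4} = \left(-1 + 6\right)^{4} = 5^{4} = 625$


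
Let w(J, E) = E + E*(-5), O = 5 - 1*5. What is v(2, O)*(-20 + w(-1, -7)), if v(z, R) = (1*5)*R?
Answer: 0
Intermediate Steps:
O = 0 (O = 5 - 5 = 0)
w(J, E) = -4*E (w(J, E) = E - 5*E = -4*E)
v(z, R) = 5*R
v(2, O)*(-20 + w(-1, -7)) = (5*0)*(-20 - 4*(-7)) = 0*(-20 + 28) = 0*8 = 0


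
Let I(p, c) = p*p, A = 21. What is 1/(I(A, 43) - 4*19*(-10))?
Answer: 1/1201 ≈ 0.00083264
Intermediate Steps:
I(p, c) = p²
1/(I(A, 43) - 4*19*(-10)) = 1/(21² - 4*19*(-10)) = 1/(441 - 76*(-10)) = 1/(441 + 760) = 1/1201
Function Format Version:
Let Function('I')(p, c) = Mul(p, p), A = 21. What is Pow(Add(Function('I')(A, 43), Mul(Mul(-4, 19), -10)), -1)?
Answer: Rational(1, 1201) ≈ 0.00083264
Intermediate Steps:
Function('I')(p, c) = Pow(p, 2)
Pow(Add(Function('I')(A, 43), Mul(Mul(-4, 19), -10)), -1) = Pow(Add(Pow(21, 2), Mul(Mul(-4, 19), -10)), -1) = Pow(Add(441, Mul(-76, -10)), -1) = Pow(Add(441, 760), -1) = Pow(1201, -1) = Rational(1, 1201)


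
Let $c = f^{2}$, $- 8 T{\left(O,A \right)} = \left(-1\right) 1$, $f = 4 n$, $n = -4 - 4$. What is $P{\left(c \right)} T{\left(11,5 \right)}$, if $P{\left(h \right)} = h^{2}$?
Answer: $131072$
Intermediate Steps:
$n = -8$ ($n = -4 - 4 = -8$)
$f = -32$ ($f = 4 \left(-8\right) = -32$)
$T{\left(O,A \right)} = \frac{1}{8}$ ($T{\left(O,A \right)} = - \frac{\left(-1\right) 1}{8} = \left(- \frac{1}{8}\right) \left(-1\right) = \frac{1}{8}$)
$c = 1024$ ($c = \left(-32\right)^{2} = 1024$)
$P{\left(c \right)} T{\left(11,5 \right)} = 1024^{2} \cdot \frac{1}{8} = 1048576 \cdot \frac{1}{8} = 131072$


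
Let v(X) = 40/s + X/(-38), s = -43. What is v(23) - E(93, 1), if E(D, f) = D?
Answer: -154471/1634 ≈ -94.536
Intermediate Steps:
v(X) = -40/43 - X/38 (v(X) = 40/(-43) + X/(-38) = 40*(-1/43) + X*(-1/38) = -40/43 - X/38)
v(23) - E(93, 1) = (-40/43 - 1/38*23) - 1*93 = (-40/43 - 23/38) - 93 = -2509/1634 - 93 = -154471/1634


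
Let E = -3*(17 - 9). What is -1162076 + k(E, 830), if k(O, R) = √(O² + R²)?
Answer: -1162076 + 2*√172369 ≈ -1.1612e+6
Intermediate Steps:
E = -24 (E = -3*8 = -24)
-1162076 + k(E, 830) = -1162076 + √((-24)² + 830²) = -1162076 + √(576 + 688900) = -1162076 + √689476 = -1162076 + 2*√172369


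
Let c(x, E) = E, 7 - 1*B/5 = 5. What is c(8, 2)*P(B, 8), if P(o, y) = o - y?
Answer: 4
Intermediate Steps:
B = 10 (B = 35 - 5*5 = 35 - 25 = 10)
c(8, 2)*P(B, 8) = 2*(10 - 1*8) = 2*(10 - 8) = 2*2 = 4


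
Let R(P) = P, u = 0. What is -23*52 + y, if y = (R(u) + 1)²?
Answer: -1195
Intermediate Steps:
y = 1 (y = (0 + 1)² = 1² = 1)
-23*52 + y = -23*52 + 1 = -1196 + 1 = -1195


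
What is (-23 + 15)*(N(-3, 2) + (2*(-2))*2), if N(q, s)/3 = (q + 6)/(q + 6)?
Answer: 40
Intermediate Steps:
N(q, s) = 3 (N(q, s) = 3*((q + 6)/(q + 6)) = 3*((6 + q)/(6 + q)) = 3*1 = 3)
(-23 + 15)*(N(-3, 2) + (2*(-2))*2) = (-23 + 15)*(3 + (2*(-2))*2) = -8*(3 - 4*2) = -8*(3 - 8) = -8*(-5) = 40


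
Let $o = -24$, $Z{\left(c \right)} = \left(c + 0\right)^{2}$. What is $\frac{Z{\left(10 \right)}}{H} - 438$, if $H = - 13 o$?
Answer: $- \frac{34139}{78} \approx -437.68$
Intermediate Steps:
$Z{\left(c \right)} = c^{2}$
$H = 312$ ($H = \left(-13\right) \left(-24\right) = 312$)
$\frac{Z{\left(10 \right)}}{H} - 438 = \frac{10^{2}}{312} - 438 = 100 \cdot \frac{1}{312} - 438 = \frac{25}{78} - 438 = - \frac{34139}{78}$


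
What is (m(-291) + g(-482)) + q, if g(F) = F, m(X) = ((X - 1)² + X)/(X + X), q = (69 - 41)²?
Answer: 90791/582 ≈ 156.00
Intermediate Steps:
q = 784 (q = 28² = 784)
m(X) = (X + (-1 + X)²)/(2*X) (m(X) = ((-1 + X)² + X)/((2*X)) = (X + (-1 + X)²)*(1/(2*X)) = (X + (-1 + X)²)/(2*X))
(m(-291) + g(-482)) + q = ((½)*(-291 + (-1 - 291)²)/(-291) - 482) + 784 = ((½)*(-1/291)*(-291 + (-292)²) - 482) + 784 = ((½)*(-1/291)*(-291 + 85264) - 482) + 784 = ((½)*(-1/291)*84973 - 482) + 784 = (-84973/582 - 482) + 784 = -365497/582 + 784 = 90791/582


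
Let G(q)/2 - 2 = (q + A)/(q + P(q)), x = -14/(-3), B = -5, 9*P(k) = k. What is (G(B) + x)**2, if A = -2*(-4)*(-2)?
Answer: 1481089/5625 ≈ 263.30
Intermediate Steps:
P(k) = k/9
x = 14/3 (x = -14*(-1/3) = 14/3 ≈ 4.6667)
A = -16 (A = 8*(-2) = -16)
G(q) = 4 + 9*(-16 + q)/(5*q) (G(q) = 4 + 2*((q - 16)/(q + q/9)) = 4 + 2*((-16 + q)/((10*q/9))) = 4 + 2*((-16 + q)*(9/(10*q))) = 4 + 2*(9*(-16 + q)/(10*q)) = 4 + 9*(-16 + q)/(5*q))
(G(B) + x)**2 = ((1/5)*(-144 + 29*(-5))/(-5) + 14/3)**2 = ((1/5)*(-1/5)*(-144 - 145) + 14/3)**2 = ((1/5)*(-1/5)*(-289) + 14/3)**2 = (289/25 + 14/3)**2 = (1217/75)**2 = 1481089/5625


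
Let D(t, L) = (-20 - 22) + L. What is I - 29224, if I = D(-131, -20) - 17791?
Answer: -47077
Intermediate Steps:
D(t, L) = -42 + L
I = -17853 (I = (-42 - 20) - 17791 = -62 - 17791 = -17853)
I - 29224 = -17853 - 29224 = -47077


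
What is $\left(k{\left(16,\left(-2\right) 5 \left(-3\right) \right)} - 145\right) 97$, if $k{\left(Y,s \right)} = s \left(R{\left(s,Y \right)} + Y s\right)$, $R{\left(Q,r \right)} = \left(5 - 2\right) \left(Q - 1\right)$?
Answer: $1635905$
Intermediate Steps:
$R{\left(Q,r \right)} = -3 + 3 Q$ ($R{\left(Q,r \right)} = 3 \left(-1 + Q\right) = -3 + 3 Q$)
$k{\left(Y,s \right)} = s \left(-3 + 3 s + Y s\right)$ ($k{\left(Y,s \right)} = s \left(\left(-3 + 3 s\right) + Y s\right) = s \left(-3 + 3 s + Y s\right)$)
$\left(k{\left(16,\left(-2\right) 5 \left(-3\right) \right)} - 145\right) 97 = \left(\left(-2\right) 5 \left(-3\right) \left(-3 + 3 \left(-2\right) 5 \left(-3\right) + 16 \left(-2\right) 5 \left(-3\right)\right) - 145\right) 97 = \left(\left(-10\right) \left(-3\right) \left(-3 + 3 \left(\left(-10\right) \left(-3\right)\right) + 16 \left(\left(-10\right) \left(-3\right)\right)\right) - 145\right) 97 = \left(30 \left(-3 + 3 \cdot 30 + 16 \cdot 30\right) - 145\right) 97 = \left(30 \left(-3 + 90 + 480\right) - 145\right) 97 = \left(30 \cdot 567 - 145\right) 97 = \left(17010 - 145\right) 97 = 16865 \cdot 97 = 1635905$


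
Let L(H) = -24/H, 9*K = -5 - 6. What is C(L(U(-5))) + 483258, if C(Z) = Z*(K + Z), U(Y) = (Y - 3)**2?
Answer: 92785651/192 ≈ 4.8326e+5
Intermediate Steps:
K = -11/9 (K = (-5 - 6)/9 = (1/9)*(-11) = -11/9 ≈ -1.2222)
U(Y) = (-3 + Y)**2
C(Z) = Z*(-11/9 + Z)
C(L(U(-5))) + 483258 = (-24/(-3 - 5)**2)*(-11 + 9*(-24/(-3 - 5)**2))/9 + 483258 = (-24/((-8)**2))*(-11 + 9*(-24/((-8)**2)))/9 + 483258 = (-24/64)*(-11 + 9*(-24/64))/9 + 483258 = (-24*1/64)*(-11 + 9*(-24*1/64))/9 + 483258 = (1/9)*(-3/8)*(-11 + 9*(-3/8)) + 483258 = (1/9)*(-3/8)*(-11 - 27/8) + 483258 = (1/9)*(-3/8)*(-115/8) + 483258 = 115/192 + 483258 = 92785651/192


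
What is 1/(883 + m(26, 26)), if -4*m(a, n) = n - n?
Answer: 1/883 ≈ 0.0011325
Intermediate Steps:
m(a, n) = 0 (m(a, n) = -(n - n)/4 = -¼*0 = 0)
1/(883 + m(26, 26)) = 1/(883 + 0) = 1/883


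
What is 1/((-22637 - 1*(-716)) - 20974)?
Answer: -1/42895 ≈ -2.3313e-5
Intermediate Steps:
1/((-22637 - 1*(-716)) - 20974) = 1/((-22637 + 716) - 20974) = 1/(-21921 - 20974) = 1/(-42895) = -1/42895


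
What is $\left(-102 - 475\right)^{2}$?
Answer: $332929$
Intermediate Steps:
$\left(-102 - 475\right)^{2} = \left(-577\right)^{2} = 332929$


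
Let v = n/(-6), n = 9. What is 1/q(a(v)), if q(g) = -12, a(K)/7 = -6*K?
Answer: -1/12 ≈ -0.083333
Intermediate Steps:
v = -3/2 (v = 9/(-6) = 9*(-1/6) = -3/2 ≈ -1.5000)
a(K) = -42*K (a(K) = 7*(-6*K) = -42*K)
1/q(a(v)) = 1/(-12) = -1/12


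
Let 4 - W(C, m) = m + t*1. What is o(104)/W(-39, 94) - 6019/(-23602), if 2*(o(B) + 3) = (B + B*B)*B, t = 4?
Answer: -3350380772/554647 ≈ -6040.6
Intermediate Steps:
W(C, m) = -m (W(C, m) = 4 - (m + 4*1) = 4 - (m + 4) = 4 - (4 + m) = 4 + (-4 - m) = -m)
o(B) = -3 + B*(B + B²)/2 (o(B) = -3 + ((B + B*B)*B)/2 = -3 + ((B + B²)*B)/2 = -3 + (B*(B + B²))/2 = -3 + B*(B + B²)/2)
o(104)/W(-39, 94) - 6019/(-23602) = (-3 + (½)*104² + (½)*104³)/((-1*94)) - 6019/(-23602) = (-3 + (½)*10816 + (½)*1124864)/(-94) - 6019*(-1/23602) = (-3 + 5408 + 562432)*(-1/94) + 6019/23602 = 567837*(-1/94) + 6019/23602 = -567837/94 + 6019/23602 = -3350380772/554647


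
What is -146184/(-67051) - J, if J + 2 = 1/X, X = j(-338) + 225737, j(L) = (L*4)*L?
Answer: 191354828867/45776589363 ≈ 4.1802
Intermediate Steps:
j(L) = 4*L² (j(L) = (4*L)*L = 4*L²)
X = 682713 (X = 4*(-338)² + 225737 = 4*114244 + 225737 = 456976 + 225737 = 682713)
J = -1365425/682713 (J = -2 + 1/682713 = -1365425/682713 ≈ -2.0000)
-146184/(-67051) - J = -146184/(-67051) - 1*(-1365425/682713) = -146184*(-1/67051) + 1365425/682713 = 146184/67051 + 1365425/682713 = 191354828867/45776589363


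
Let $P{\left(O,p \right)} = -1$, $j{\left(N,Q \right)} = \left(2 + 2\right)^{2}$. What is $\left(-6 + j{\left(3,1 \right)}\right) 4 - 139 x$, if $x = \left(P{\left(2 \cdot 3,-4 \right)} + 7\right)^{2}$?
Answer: $-4964$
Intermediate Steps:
$j{\left(N,Q \right)} = 16$ ($j{\left(N,Q \right)} = 4^{2} = 16$)
$x = 36$ ($x = \left(-1 + 7\right)^{2} = 6^{2} = 36$)
$\left(-6 + j{\left(3,1 \right)}\right) 4 - 139 x = \left(-6 + 16\right) 4 - 5004 = 10 \cdot 4 - 5004 = 40 - 5004 = -4964$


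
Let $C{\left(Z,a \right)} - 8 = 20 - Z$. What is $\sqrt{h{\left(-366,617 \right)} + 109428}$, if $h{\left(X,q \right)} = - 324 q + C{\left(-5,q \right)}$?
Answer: $i \sqrt{90447} \approx 300.74 i$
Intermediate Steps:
$C{\left(Z,a \right)} = 28 - Z$ ($C{\left(Z,a \right)} = 8 - \left(-20 + Z\right) = 28 - Z$)
$h{\left(X,q \right)} = 33 - 324 q$ ($h{\left(X,q \right)} = - 324 q + \left(28 - -5\right) = - 324 q + \left(28 + 5\right) = - 324 q + 33 = 33 - 324 q$)
$\sqrt{h{\left(-366,617 \right)} + 109428} = \sqrt{\left(33 - 199908\right) + 109428} = \sqrt{-199875 + 109428} = \sqrt{-90447} = i \sqrt{90447}$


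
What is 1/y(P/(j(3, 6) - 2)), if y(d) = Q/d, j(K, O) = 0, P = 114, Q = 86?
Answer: -57/86 ≈ -0.66279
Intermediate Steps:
y(d) = 86/d
1/y(P/(j(3, 6) - 2)) = 1/(86/((114/(0 - 2)))) = 1/(86/((114/(-2)))) = 1/(86/((-½*114))) = 1/(86/(-57)) = 1/(86*(-1/57)) = 1/(-86/57) = -57/86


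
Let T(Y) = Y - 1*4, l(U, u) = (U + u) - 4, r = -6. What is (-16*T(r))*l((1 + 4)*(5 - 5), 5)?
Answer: 160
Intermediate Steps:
l(U, u) = -4 + U + u
T(Y) = -4 + Y (T(Y) = Y - 4 = -4 + Y)
(-16*T(r))*l((1 + 4)*(5 - 5), 5) = (-16*(-4 - 6))*(-4 + (1 + 4)*(5 - 5) + 5) = (-16*(-10))*(-4 + 5*0 + 5) = 160*(-4 + 0 + 5) = 160*1 = 160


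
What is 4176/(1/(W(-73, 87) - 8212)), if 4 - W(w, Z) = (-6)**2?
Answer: -34426944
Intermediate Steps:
W(w, Z) = -32 (W(w, Z) = 4 - 1*(-6)**2 = 4 - 1*36 = 4 - 36 = -32)
4176/(1/(W(-73, 87) - 8212)) = 4176/(1/(-32 - 8212)) = 4176/(1/(-8244)) = 4176/(-1/8244) = 4176*(-8244) = -34426944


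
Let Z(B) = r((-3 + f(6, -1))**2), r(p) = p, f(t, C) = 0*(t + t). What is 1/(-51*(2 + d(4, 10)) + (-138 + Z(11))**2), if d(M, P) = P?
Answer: 1/16029 ≈ 6.2387e-5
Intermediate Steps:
f(t, C) = 0 (f(t, C) = 0*(2*t) = 0)
Z(B) = 9 (Z(B) = (-3 + 0)**2 = (-3)**2 = 9)
1/(-51*(2 + d(4, 10)) + (-138 + Z(11))**2) = 1/(-51*(2 + 10) + (-138 + 9)**2) = 1/(-51*12 + (-129)**2) = 1/(-612 + 16641) = 1/16029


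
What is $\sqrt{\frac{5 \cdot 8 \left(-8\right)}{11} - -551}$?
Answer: $\frac{\sqrt{63151}}{11} \approx 22.845$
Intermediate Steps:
$\sqrt{\frac{5 \cdot 8 \left(-8\right)}{11} - -551} = \sqrt{40 \left(-8\right) \frac{1}{11} + 551} = \sqrt{\left(-320\right) \frac{1}{11} + 551} = \sqrt{- \frac{320}{11} + 551} = \sqrt{\frac{5741}{11}} = \frac{\sqrt{63151}}{11}$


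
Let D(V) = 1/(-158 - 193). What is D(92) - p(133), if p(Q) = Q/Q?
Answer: -352/351 ≈ -1.0028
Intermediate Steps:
p(Q) = 1
D(V) = -1/351 (D(V) = 1/(-351) = -1/351)
D(92) - p(133) = -1/351 - 1*1 = -1/351 - 1 = -352/351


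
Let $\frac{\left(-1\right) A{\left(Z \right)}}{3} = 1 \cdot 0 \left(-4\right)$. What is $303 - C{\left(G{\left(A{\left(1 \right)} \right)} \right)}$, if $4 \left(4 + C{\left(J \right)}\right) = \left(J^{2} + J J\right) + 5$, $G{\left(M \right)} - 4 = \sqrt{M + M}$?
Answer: $\frac{1191}{4} \approx 297.75$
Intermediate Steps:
$A{\left(Z \right)} = 0$ ($A{\left(Z \right)} = - 3 \cdot 1 \cdot 0 \left(-4\right) = - 3 \cdot 0 \left(-4\right) = \left(-3\right) 0 = 0$)
$G{\left(M \right)} = 4 + \sqrt{2} \sqrt{M}$ ($G{\left(M \right)} = 4 + \sqrt{M + M} = 4 + \sqrt{2 M} = 4 + \sqrt{2} \sqrt{M}$)
$C{\left(J \right)} = - \frac{11}{4} + \frac{J^{2}}{2}$ ($C{\left(J \right)} = -4 + \frac{\left(J^{2} + J J\right) + 5}{4} = -4 + \frac{\left(J^{2} + J^{2}\right) + 5}{4} = -4 + \frac{2 J^{2} + 5}{4} = -4 + \frac{5 + 2 J^{2}}{4} = -4 + \left(\frac{5}{4} + \frac{J^{2}}{2}\right) = - \frac{11}{4} + \frac{J^{2}}{2}$)
$303 - C{\left(G{\left(A{\left(1 \right)} \right)} \right)} = 303 - \left(- \frac{11}{4} + \frac{\left(4 + \sqrt{2} \sqrt{0}\right)^{2}}{2}\right) = 303 - \left(- \frac{11}{4} + \frac{\left(4 + \sqrt{2} \cdot 0\right)^{2}}{2}\right) = 303 - \left(- \frac{11}{4} + \frac{\left(4 + 0\right)^{2}}{2}\right) = 303 - \left(- \frac{11}{4} + \frac{4^{2}}{2}\right) = 303 - \left(- \frac{11}{4} + \frac{1}{2} \cdot 16\right) = 303 - \left(- \frac{11}{4} + 8\right) = 303 - \frac{21}{4} = \frac{1191}{4}$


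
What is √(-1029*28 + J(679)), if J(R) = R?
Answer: I*√28133 ≈ 167.73*I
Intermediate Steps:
√(-1029*28 + J(679)) = √(-1029*28 + 679) = √(-28812 + 679) = √(-28133) = I*√28133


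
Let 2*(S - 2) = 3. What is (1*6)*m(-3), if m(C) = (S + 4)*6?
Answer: 270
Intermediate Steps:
S = 7/2 (S = 2 + (½)*3 = 2 + 3/2 = 7/2 ≈ 3.5000)
m(C) = 45 (m(C) = (7/2 + 4)*6 = (15/2)*6 = 45)
(1*6)*m(-3) = (1*6)*45 = 6*45 = 270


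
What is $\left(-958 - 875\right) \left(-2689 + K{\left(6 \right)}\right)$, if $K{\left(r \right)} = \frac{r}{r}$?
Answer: $4927104$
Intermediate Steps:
$K{\left(r \right)} = 1$
$\left(-958 - 875\right) \left(-2689 + K{\left(6 \right)}\right) = \left(-958 - 875\right) \left(-2689 + 1\right) = \left(-958 - 875\right) \left(-2688\right) = \left(-1833\right) \left(-2688\right) = 4927104$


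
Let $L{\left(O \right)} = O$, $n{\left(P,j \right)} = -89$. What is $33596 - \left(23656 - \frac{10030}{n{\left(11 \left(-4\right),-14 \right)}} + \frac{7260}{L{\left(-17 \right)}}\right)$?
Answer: $\frac{15514850}{1513} \approx 10254.0$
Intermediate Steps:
$33596 - \left(23656 - \frac{10030}{n{\left(11 \left(-4\right),-14 \right)}} + \frac{7260}{L{\left(-17 \right)}}\right) = 33596 + \left(\left(- \frac{7260}{-17} + \frac{10030}{-89}\right) - 23656\right) = 33596 + \left(\left(\left(-7260\right) \left(- \frac{1}{17}\right) + 10030 \left(- \frac{1}{89}\right)\right) - 23656\right) = 33596 + \left(\left(\frac{7260}{17} - \frac{10030}{89}\right) - 23656\right) = 33596 + \left(\frac{475630}{1513} - 23656\right) = 33596 - \frac{35315898}{1513} = \frac{15514850}{1513}$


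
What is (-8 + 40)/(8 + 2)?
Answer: 16/5 ≈ 3.2000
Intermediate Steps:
(-8 + 40)/(8 + 2) = 32/10 = 32*(1/10) = 16/5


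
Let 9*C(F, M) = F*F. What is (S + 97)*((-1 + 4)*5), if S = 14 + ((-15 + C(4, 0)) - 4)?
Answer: 4220/3 ≈ 1406.7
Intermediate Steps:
C(F, M) = F²/9 (C(F, M) = (F*F)/9 = F²/9)
S = -29/9 (S = 14 + ((-15 + (⅑)*4²) - 4) = 14 + ((-15 + (⅑)*16) - 4) = 14 + ((-15 + 16/9) - 4) = 14 + (-119/9 - 4) = 14 - 155/9 = -29/9 ≈ -3.2222)
(S + 97)*((-1 + 4)*5) = (-29/9 + 97)*((-1 + 4)*5) = 844*(3*5)/9 = (844/9)*15 = 4220/3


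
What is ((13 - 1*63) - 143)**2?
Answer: 37249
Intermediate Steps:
((13 - 1*63) - 143)**2 = ((13 - 63) - 143)**2 = (-50 - 143)**2 = (-193)**2 = 37249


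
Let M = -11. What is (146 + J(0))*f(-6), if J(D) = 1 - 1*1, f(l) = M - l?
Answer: -730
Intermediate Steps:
f(l) = -11 - l
J(D) = 0 (J(D) = 1 - 1 = 0)
(146 + J(0))*f(-6) = (146 + 0)*(-11 - 1*(-6)) = 146*(-11 + 6) = 146*(-5) = -730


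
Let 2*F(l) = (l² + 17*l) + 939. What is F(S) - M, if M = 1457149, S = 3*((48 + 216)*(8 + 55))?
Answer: 2487545689/2 ≈ 1.2438e+9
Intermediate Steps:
S = 49896 (S = 3*(264*63) = 3*16632 = 49896)
F(l) = 939/2 + l²/2 + 17*l/2 (F(l) = ((l² + 17*l) + 939)/2 = (939 + l² + 17*l)/2 = 939/2 + l²/2 + 17*l/2)
F(S) - M = (939/2 + (½)*49896² + (17/2)*49896) - 1*1457149 = (939/2 + (½)*2489610816 + 424116) - 1457149 = (939/2 + 1244805408 + 424116) - 1457149 = 2490459987/2 - 1457149 = 2487545689/2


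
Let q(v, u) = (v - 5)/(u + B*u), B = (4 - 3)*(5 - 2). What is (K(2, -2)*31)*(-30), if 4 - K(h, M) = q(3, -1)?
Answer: -3255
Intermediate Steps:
B = 3 (B = 1*3 = 3)
q(v, u) = (-5 + v)/(4*u) (q(v, u) = (v - 5)/(u + 3*u) = (-5 + v)/((4*u)) = (-5 + v)*(1/(4*u)) = (-5 + v)/(4*u))
K(h, M) = 7/2 (K(h, M) = 4 - (-5 + 3)/(4*(-1)) = 4 - (-1)*(-2)/4 = 4 - 1*½ = 4 - ½ = 7/2)
(K(2, -2)*31)*(-30) = ((7/2)*31)*(-30) = (217/2)*(-30) = -3255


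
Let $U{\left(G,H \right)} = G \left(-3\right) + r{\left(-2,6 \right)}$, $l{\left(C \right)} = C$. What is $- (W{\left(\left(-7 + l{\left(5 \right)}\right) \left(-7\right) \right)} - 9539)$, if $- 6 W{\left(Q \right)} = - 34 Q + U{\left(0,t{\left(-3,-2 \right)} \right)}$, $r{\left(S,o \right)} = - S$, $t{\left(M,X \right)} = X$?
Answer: $9460$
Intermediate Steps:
$U{\left(G,H \right)} = 2 - 3 G$ ($U{\left(G,H \right)} = G \left(-3\right) - -2 = - 3 G + 2 = 2 - 3 G$)
$W{\left(Q \right)} = - \frac{1}{3} + \frac{17 Q}{3}$ ($W{\left(Q \right)} = - \frac{- 34 Q + \left(2 - 0\right)}{6} = - \frac{- 34 Q + \left(2 + 0\right)}{6} = - \frac{- 34 Q + 2}{6} = - \frac{2 - 34 Q}{6} = - \frac{1}{3} + \frac{17 Q}{3}$)
$- (W{\left(\left(-7 + l{\left(5 \right)}\right) \left(-7\right) \right)} - 9539) = - (\left(- \frac{1}{3} + \frac{17 \left(-7 + 5\right) \left(-7\right)}{3}\right) - 9539) = - (\left(- \frac{1}{3} + \frac{17 \left(\left(-2\right) \left(-7\right)\right)}{3}\right) - 9539) = - (\left(- \frac{1}{3} + \frac{17}{3} \cdot 14\right) - 9539) = - (\left(- \frac{1}{3} + \frac{238}{3}\right) - 9539) = - (79 - 9539) = \left(-1\right) \left(-9460\right) = 9460$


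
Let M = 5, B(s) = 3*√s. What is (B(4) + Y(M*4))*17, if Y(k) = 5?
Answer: 187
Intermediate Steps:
(B(4) + Y(M*4))*17 = (3*√4 + 5)*17 = (3*2 + 5)*17 = (6 + 5)*17 = 11*17 = 187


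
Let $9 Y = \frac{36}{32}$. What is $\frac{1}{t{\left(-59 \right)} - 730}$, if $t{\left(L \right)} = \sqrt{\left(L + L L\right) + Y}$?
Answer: $- \frac{5840}{4235823} - \frac{2 \sqrt{54754}}{4235823} \approx -0.0014892$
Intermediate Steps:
$Y = \frac{1}{8}$ ($Y = \frac{36 \cdot \frac{1}{32}}{9} = \frac{1}{9} \cdot \frac{9}{8} = \frac{1}{8} \approx 0.125$)
$t{\left(L \right)} = \sqrt{\frac{1}{8} + L + L^{2}}$ ($t{\left(L \right)} = \sqrt{\left(L + L L\right) + \frac{1}{8}} = \sqrt{\left(L + L^{2}\right) + \frac{1}{8}} = \sqrt{\frac{1}{8} + L + L^{2}}$)
$\frac{1}{t{\left(-59 \right)} - 730} = \frac{1}{\frac{\sqrt{2 + 16 \left(-59\right) + 16 \left(-59\right)^{2}}}{4} - 730} = \frac{1}{\frac{\sqrt{2 - 944 + 16 \cdot 3481}}{4} - 730} = \frac{1}{\frac{\sqrt{2 - 944 + 55696}}{4} - 730} = \frac{1}{\frac{\sqrt{54754}}{4} - 730} = \frac{1}{-730 + \frac{\sqrt{54754}}{4}}$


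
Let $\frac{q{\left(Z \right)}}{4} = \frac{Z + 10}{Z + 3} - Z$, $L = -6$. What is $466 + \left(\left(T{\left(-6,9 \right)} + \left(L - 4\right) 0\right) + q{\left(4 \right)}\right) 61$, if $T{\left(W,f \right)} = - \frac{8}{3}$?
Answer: $- \frac{554}{3} \approx -184.67$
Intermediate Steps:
$q{\left(Z \right)} = - 4 Z + \frac{4 \left(10 + Z\right)}{3 + Z}$ ($q{\left(Z \right)} = 4 \left(\frac{Z + 10}{Z + 3} - Z\right) = 4 \left(\frac{10 + Z}{3 + Z} - Z\right) = 4 \left(- Z + \frac{10 + Z}{3 + Z}\right) = - 4 Z + \frac{4 \left(10 + Z\right)}{3 + Z}$)
$T{\left(W,f \right)} = - \frac{8}{3}$ ($T{\left(W,f \right)} = \left(-8\right) \frac{1}{3} = - \frac{8}{3}$)
$466 + \left(\left(T{\left(-6,9 \right)} + \left(L - 4\right) 0\right) + q{\left(4 \right)}\right) 61 = 466 + \left(\left(- \frac{8}{3} + \left(-6 - 4\right) 0\right) + \frac{4 \left(10 - 4^{2} - 8\right)}{3 + 4}\right) 61 = 466 + \left(\left(- \frac{8}{3} - 0\right) + \frac{4 \left(10 - 16 - 8\right)}{7}\right) 61 = 466 + \left(\left(- \frac{8}{3} + 0\right) + 4 \cdot \frac{1}{7} \left(10 - 16 - 8\right)\right) 61 = 466 + \left(- \frac{8}{3} + 4 \cdot \frac{1}{7} \left(-14\right)\right) 61 = 466 + \left(- \frac{8}{3} - 8\right) 61 = 466 - \frac{1952}{3} = - \frac{554}{3}$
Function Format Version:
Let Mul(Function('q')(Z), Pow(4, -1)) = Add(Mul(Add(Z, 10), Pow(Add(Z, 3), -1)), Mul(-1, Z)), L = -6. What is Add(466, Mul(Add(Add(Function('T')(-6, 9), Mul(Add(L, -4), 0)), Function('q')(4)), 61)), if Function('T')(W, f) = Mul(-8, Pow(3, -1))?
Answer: Rational(-554, 3) ≈ -184.67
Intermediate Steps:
Function('q')(Z) = Add(Mul(-4, Z), Mul(4, Pow(Add(3, Z), -1), Add(10, Z))) (Function('q')(Z) = Mul(4, Add(Mul(Add(Z, 10), Pow(Add(Z, 3), -1)), Mul(-1, Z))) = Mul(4, Add(Mul(Add(10, Z), Pow(Add(3, Z), -1)), Mul(-1, Z))) = Mul(4, Add(Mul(Pow(Add(3, Z), -1), Add(10, Z)), Mul(-1, Z))) = Mul(4, Add(Mul(-1, Z), Mul(Pow(Add(3, Z), -1), Add(10, Z)))) = Add(Mul(-4, Z), Mul(4, Pow(Add(3, Z), -1), Add(10, Z))))
Function('T')(W, f) = Rational(-8, 3) (Function('T')(W, f) = Mul(-8, Rational(1, 3)) = Rational(-8, 3))
Add(466, Mul(Add(Add(Function('T')(-6, 9), Mul(Add(L, -4), 0)), Function('q')(4)), 61)) = Add(466, Mul(Add(Add(Rational(-8, 3), Mul(Add(-6, -4), 0)), Mul(4, Pow(Add(3, 4), -1), Add(10, Mul(-1, Pow(4, 2)), Mul(-2, 4)))), 61)) = Add(466, Mul(Add(Add(Rational(-8, 3), Mul(-10, 0)), Mul(4, Pow(7, -1), Add(10, Mul(-1, 16), -8))), 61)) = Add(466, Mul(Add(Add(Rational(-8, 3), 0), Mul(4, Rational(1, 7), Add(10, -16, -8))), 61)) = Add(466, Mul(Add(Rational(-8, 3), Mul(4, Rational(1, 7), -14)), 61)) = Add(466, Mul(Add(Rational(-8, 3), -8), 61)) = Add(466, Mul(Rational(-32, 3), 61)) = Add(466, Rational(-1952, 3)) = Rational(-554, 3)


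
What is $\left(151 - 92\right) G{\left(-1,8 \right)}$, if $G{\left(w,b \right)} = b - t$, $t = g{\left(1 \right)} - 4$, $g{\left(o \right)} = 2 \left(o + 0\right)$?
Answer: $590$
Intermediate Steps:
$g{\left(o \right)} = 2 o$
$t = -2$ ($t = 2 \cdot 1 - 4 = 2 - 4 = -2$)
$G{\left(w,b \right)} = 2 + b$ ($G{\left(w,b \right)} = b - -2 = b + 2 = 2 + b$)
$\left(151 - 92\right) G{\left(-1,8 \right)} = \left(151 - 92\right) \left(2 + 8\right) = 59 \cdot 10 = 590$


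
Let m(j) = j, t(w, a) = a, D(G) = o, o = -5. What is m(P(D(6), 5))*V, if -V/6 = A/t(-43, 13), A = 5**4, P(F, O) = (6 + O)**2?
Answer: -453750/13 ≈ -34904.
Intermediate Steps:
D(G) = -5
A = 625
V = -3750/13 ≈ -288.46
m(P(D(6), 5))*V = (6 + 5)**2*(-3750/13) = 11**2*(-3750/13) = 121*(-3750/13) = -453750/13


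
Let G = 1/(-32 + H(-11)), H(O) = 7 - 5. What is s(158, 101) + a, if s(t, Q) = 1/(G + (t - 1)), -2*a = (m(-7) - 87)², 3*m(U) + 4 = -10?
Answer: -356117585/84762 ≈ -4201.4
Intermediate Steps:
m(U) = -14/3 (m(U) = -4/3 + (⅓)*(-10) = -4/3 - 10/3 = -14/3)
H(O) = 2
G = -1/30 (G = 1/(-32 + 2) = 1/(-30) = -1/30 ≈ -0.033333)
a = -75625/18 (a = -(-14/3 - 87)²/2 = -(-275/3)²/2 = -½*75625/9 = -75625/18 ≈ -4201.4)
s(t, Q) = 1/(-31/30 + t) (s(t, Q) = 1/(-1/30 + (t - 1)) = 1/(-1/30 + (-1 + t)) = 1/(-31/30 + t))
s(158, 101) + a = 30/(-31 + 30*158) - 75625/18 = 30/(-31 + 4740) - 75625/18 = 30/4709 - 75625/18 = -356117585/84762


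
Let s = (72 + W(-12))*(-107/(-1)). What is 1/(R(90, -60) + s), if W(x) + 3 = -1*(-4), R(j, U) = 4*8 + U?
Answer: 1/7783 ≈ 0.00012849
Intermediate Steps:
R(j, U) = 32 + U
W(x) = 1 (W(x) = -3 - 1*(-4) = -3 + 4 = 1)
s = 7811 (s = (72 + 1)*(-107/(-1)) = 73*(-107*(-1)) = 73*107 = 7811)
1/(R(90, -60) + s) = 1/((32 - 60) + 7811) = 1/(-28 + 7811) = 1/7783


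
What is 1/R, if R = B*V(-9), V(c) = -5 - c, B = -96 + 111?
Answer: 1/60 ≈ 0.016667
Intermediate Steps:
B = 15
R = 60 (R = 15*(-5 - 1*(-9)) = 15*(-5 + 9) = 15*4 = 60)
1/R = 1/60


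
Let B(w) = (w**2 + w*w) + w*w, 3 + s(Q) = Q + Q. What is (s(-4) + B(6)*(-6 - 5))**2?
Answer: 1437601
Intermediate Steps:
s(Q) = -3 + 2*Q (s(Q) = -3 + (Q + Q) = -3 + 2*Q)
B(w) = 3*w**2 (B(w) = (w**2 + w**2) + w**2 = 2*w**2 + w**2 = 3*w**2)
(s(-4) + B(6)*(-6 - 5))**2 = ((-3 + 2*(-4)) + (3*6**2)*(-6 - 5))**2 = ((-3 - 8) + (3*36)*(-11))**2 = (-11 + 108*(-11))**2 = (-11 - 1188)**2 = (-1199)**2 = 1437601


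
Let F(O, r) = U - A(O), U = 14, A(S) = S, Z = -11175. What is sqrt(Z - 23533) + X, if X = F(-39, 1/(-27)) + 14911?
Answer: 14964 + 2*I*sqrt(8677) ≈ 14964.0 + 186.3*I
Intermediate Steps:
F(O, r) = 14 - O
X = 14964 (X = (14 - 1*(-39)) + 14911 = (14 + 39) + 14911 = 53 + 14911 = 14964)
sqrt(Z - 23533) + X = sqrt(-11175 - 23533) + 14964 = sqrt(-34708) + 14964 = 2*I*sqrt(8677) + 14964 = 14964 + 2*I*sqrt(8677)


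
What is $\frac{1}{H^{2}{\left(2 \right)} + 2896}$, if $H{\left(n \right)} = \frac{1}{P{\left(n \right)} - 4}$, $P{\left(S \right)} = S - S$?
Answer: $\frac{16}{46337} \approx 0.0003453$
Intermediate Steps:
$P{\left(S \right)} = 0$
$H{\left(n \right)} = - \frac{1}{4}$ ($H{\left(n \right)} = \frac{1}{0 - 4} = \frac{1}{-4} = - \frac{1}{4}$)
$\frac{1}{H^{2}{\left(2 \right)} + 2896} = \frac{1}{\left(- \frac{1}{4}\right)^{2} + 2896} = \frac{1}{\frac{1}{16} + 2896} = \frac{1}{\frac{46337}{16}} = \frac{16}{46337}$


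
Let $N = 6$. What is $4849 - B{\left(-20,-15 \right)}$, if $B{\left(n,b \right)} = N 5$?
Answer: $4819$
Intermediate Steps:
$B{\left(n,b \right)} = 30$ ($B{\left(n,b \right)} = 6 \cdot 5 = 30$)
$4849 - B{\left(-20,-15 \right)} = 4849 - 30 = 4819$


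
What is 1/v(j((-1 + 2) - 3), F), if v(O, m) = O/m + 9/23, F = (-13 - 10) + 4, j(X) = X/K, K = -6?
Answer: 1311/490 ≈ 2.6755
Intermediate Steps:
j(X) = -X/6 (j(X) = X/(-6) = X*(-⅙) = -X/6)
F = -19 (F = -23 + 4 = -19)
v(O, m) = 9/23 + O/m (v(O, m) = O/m + 9*(1/23) = O/m + 9/23 = 9/23 + O/m)
1/v(j((-1 + 2) - 3), F) = 1/(9/23 - ((-1 + 2) - 3)/6/(-19)) = 1/(9/23 - (1 - 3)/6*(-1/19)) = 1/(9/23 - ⅙*(-2)*(-1/19)) = 1/(9/23 + (⅓)*(-1/19)) = 1/(9/23 - 1/57) = 1/(490/1311) = 1311/490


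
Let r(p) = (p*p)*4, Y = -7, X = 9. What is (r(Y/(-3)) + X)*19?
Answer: 5263/9 ≈ 584.78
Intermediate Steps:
r(p) = 4*p**2 (r(p) = p**2*4 = 4*p**2)
(r(Y/(-3)) + X)*19 = (4*(-7/(-3))**2 + 9)*19 = (4*(-7*(-1/3))**2 + 9)*19 = (4*(7/3)**2 + 9)*19 = (4*(49/9) + 9)*19 = (196/9 + 9)*19 = (277/9)*19 = 5263/9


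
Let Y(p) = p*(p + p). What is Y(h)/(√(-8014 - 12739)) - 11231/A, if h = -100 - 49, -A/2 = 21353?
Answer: 11231/42706 - 44402*I*√20753/20753 ≈ 0.26298 - 308.22*I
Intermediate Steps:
A = -42706 (A = -2*21353 = -42706)
h = -149
Y(p) = 2*p² (Y(p) = p*(2*p) = 2*p²)
Y(h)/(√(-8014 - 12739)) - 11231/A = (2*(-149)²)/(√(-8014 - 12739)) - 11231/(-42706) = (2*22201)/(√(-20753)) - 11231*(-1/42706) = 44402/((I*√20753)) + 11231/42706 = 44402*(-I*√20753/20753) + 11231/42706 = -44402*I*√20753/20753 + 11231/42706 = 11231/42706 - 44402*I*√20753/20753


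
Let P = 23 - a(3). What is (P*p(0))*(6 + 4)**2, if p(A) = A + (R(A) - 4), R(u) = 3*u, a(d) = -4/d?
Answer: -29200/3 ≈ -9733.3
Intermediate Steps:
p(A) = -4 + 4*A (p(A) = A + (3*A - 4) = A + (-4 + 3*A) = -4 + 4*A)
P = 73/3 (P = 23 - (-4)/3 = 23 - 1*(-4/3) = 23 + 4/3 = 73/3 ≈ 24.333)
(P*p(0))*(6 + 4)**2 = (73*(-4 + 4*0)/3)*(6 + 4)**2 = (73*(-4 + 0)/3)*10**2 = ((73/3)*(-4))*100 = -292/3*100 = -29200/3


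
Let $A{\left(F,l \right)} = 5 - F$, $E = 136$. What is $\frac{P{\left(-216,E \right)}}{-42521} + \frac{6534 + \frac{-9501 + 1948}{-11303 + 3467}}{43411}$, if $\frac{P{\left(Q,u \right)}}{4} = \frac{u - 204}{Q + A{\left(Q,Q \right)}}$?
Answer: $\frac{10979597808197}{72321544352580} \approx 0.15182$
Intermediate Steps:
$P{\left(Q,u \right)} = - \frac{816}{5} + \frac{4 u}{5}$ ($P{\left(Q,u \right)} = 4 \frac{u - 204}{Q - \left(-5 + Q\right)} = 4 \frac{-204 + u}{5} = 4 \left(-204 + u\right) \frac{1}{5} = 4 \left(- \frac{204}{5} + \frac{u}{5}\right) = - \frac{816}{5} + \frac{4 u}{5}$)
$\frac{P{\left(-216,E \right)}}{-42521} + \frac{6534 + \frac{-9501 + 1948}{-11303 + 3467}}{43411} = \frac{- \frac{816}{5} + \frac{4}{5} \cdot 136}{-42521} + \frac{6534 + \frac{-9501 + 1948}{-11303 + 3467}}{43411} = \left(- \frac{816}{5} + \frac{544}{5}\right) \left(- \frac{1}{42521}\right) + \left(6534 - \frac{7553}{-7836}\right) \frac{1}{43411} = \left(- \frac{272}{5}\right) \left(- \frac{1}{42521}\right) + \left(6534 - - \frac{7553}{7836}\right) \frac{1}{43411} = \frac{272}{212605} + \left(6534 + \frac{7553}{7836}\right) \frac{1}{43411} = \frac{272}{212605} + \frac{51207977}{7836} \cdot \frac{1}{43411} = \frac{272}{212605} + \frac{51207977}{340168596} = \frac{10979597808197}{72321544352580}$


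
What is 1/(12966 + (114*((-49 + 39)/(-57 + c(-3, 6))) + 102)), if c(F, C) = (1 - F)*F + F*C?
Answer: 29/379352 ≈ 7.6446e-5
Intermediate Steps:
c(F, C) = C*F + F*(1 - F) (c(F, C) = F*(1 - F) + C*F = C*F + F*(1 - F))
1/(12966 + (114*((-49 + 39)/(-57 + c(-3, 6))) + 102)) = 1/(12966 + (114*((-49 + 39)/(-57 - 3*(1 + 6 - 1*(-3)))) + 102)) = 1/(12966 + (114*(-10/(-57 - 3*(1 + 6 + 3))) + 102)) = 1/(12966 + (114*(-10/(-57 - 3*10)) + 102)) = 1/(12966 + (114*(-10/(-57 - 30)) + 102)) = 1/(12966 + (114*(-10/(-87)) + 102)) = 1/(12966 + (114*(-10*(-1/87)) + 102)) = 1/(12966 + (114*(10/87) + 102)) = 1/(12966 + (380/29 + 102)) = 1/(12966 + 3338/29) = 1/(379352/29) = 29/379352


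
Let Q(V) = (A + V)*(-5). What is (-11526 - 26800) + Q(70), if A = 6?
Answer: -38706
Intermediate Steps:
Q(V) = -30 - 5*V (Q(V) = (6 + V)*(-5) = -30 - 5*V)
(-11526 - 26800) + Q(70) = (-11526 - 26800) + (-30 - 5*70) = -38326 + (-30 - 350) = -38326 - 380 = -38706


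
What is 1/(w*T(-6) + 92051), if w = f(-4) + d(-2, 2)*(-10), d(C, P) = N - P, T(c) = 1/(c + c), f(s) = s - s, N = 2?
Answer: 1/92051 ≈ 1.0864e-5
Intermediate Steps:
f(s) = 0
T(c) = 1/(2*c)
d(C, P) = 2 - P
w = 0 (w = 0 + (2 - 1*2)*(-10) = 0 + (2 - 2)*(-10) = 0 + 0*(-10) = 0 + 0 = 0)
1/(w*T(-6) + 92051) = 1/(0*((½)/(-6)) + 92051) = 1/(0*((½)*(-⅙)) + 92051) = 1/(0*(-1/12) + 92051) = 1/(0 + 92051) = 1/92051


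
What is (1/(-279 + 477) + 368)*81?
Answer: 655785/22 ≈ 29808.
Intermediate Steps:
(1/(-279 + 477) + 368)*81 = (1/198 + 368)*81 = (72865/198)*81 = 655785/22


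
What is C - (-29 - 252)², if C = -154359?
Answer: -233320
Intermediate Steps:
C - (-29 - 252)² = -154359 - (-29 - 252)² = -154359 - 1*(-281)² = -154359 - 1*78961 = -154359 - 78961 = -233320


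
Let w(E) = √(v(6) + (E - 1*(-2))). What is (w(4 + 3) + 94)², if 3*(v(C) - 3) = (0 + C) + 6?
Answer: 9604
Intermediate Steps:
v(C) = 5 + C/3 (v(C) = 3 + ((0 + C) + 6)/3 = 3 + (C + 6)/3 = 3 + (6 + C)/3 = 3 + (2 + C/3) = 5 + C/3)
w(E) = √(9 + E) (w(E) = √((5 + (⅓)*6) + (E - 1*(-2))) = √((5 + 2) + (E + 2)) = √(7 + (2 + E)) = √(9 + E))
(w(4 + 3) + 94)² = (√(9 + (4 + 3)) + 94)² = (√(9 + 7) + 94)² = (√16 + 94)² = (4 + 94)² = 98² = 9604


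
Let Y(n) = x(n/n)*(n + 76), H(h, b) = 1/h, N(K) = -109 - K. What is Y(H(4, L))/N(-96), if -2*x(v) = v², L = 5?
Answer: 305/104 ≈ 2.9327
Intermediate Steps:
x(v) = -v²/2
Y(n) = -38 - n/2 (Y(n) = (-(n/n)²/2)*(n + 76) = (-½*1²)*(76 + n) = (-½*1)*(76 + n) = -(76 + n)/2 = -38 - n/2)
Y(H(4, L))/N(-96) = (-38 - ½/4)/(-109 - 1*(-96)) = (-38 - ½*¼)/(-109 + 96) = (-38 - ⅛)/(-13) = -305/8*(-1/13) = 305/104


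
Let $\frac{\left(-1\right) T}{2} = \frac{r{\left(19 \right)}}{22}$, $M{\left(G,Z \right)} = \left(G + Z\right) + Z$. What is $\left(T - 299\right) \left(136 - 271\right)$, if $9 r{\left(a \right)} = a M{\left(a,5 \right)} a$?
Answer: $\frac{601050}{11} \approx 54641.0$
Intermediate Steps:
$M{\left(G,Z \right)} = G + 2 Z$
$r{\left(a \right)} = \frac{a^{2} \left(10 + a\right)}{9}$ ($r{\left(a \right)} = \frac{a \left(a + 2 \cdot 5\right) a}{9} = \frac{a \left(a + 10\right) a}{9} = \frac{a \left(10 + a\right) a}{9} = \frac{a^{2} \left(10 + a\right)}{9}$)
$T = - \frac{10469}{99}$ ($T = - 2 \frac{\frac{1}{9} \cdot 19^{2} \left(10 + 19\right)}{22} = - 2 \cdot \frac{1}{9} \cdot 361 \cdot 29 \cdot \frac{1}{22} = - 2 \cdot \frac{10469}{9} \cdot \frac{1}{22} = \left(-2\right) \frac{10469}{198} = - \frac{10469}{99} \approx -105.75$)
$\left(T - 299\right) \left(136 - 271\right) = \left(- \frac{10469}{99} - 299\right) \left(136 - 271\right) = \left(- \frac{40070}{99}\right) \left(-135\right) = \frac{601050}{11}$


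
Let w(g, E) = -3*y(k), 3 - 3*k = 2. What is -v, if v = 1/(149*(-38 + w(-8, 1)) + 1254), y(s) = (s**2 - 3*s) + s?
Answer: 3/12479 ≈ 0.00024040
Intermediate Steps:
k = 1/3 (k = 1 - 1/3*2 = 1 - 2/3 = 1/3 ≈ 0.33333)
y(s) = s**2 - 2*s
w(g, E) = 5/3 (w(g, E) = -(-2 + 1/3) = -(-5)/3 = -3*(-5/9) = 5/3)
v = -3/12479 (v = 1/(149*(-38 + 5/3) + 1254) = 1/(149*(-109/3) + 1254) = 1/(-16241/3 + 1254) = 1/(-12479/3) = -3/12479 ≈ -0.00024040)
-v = -1*(-3/12479) = 3/12479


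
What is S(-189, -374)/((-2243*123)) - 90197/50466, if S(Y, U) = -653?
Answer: -2761267315/1547001586 ≈ -1.7849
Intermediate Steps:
S(-189, -374)/((-2243*123)) - 90197/50466 = -653/((-2243*123)) - 90197/50466 = -653/(-275889) - 90197*1/50466 = -653*(-1/275889) - 90197/50466 = 653/275889 - 90197/50466 = -2761267315/1547001586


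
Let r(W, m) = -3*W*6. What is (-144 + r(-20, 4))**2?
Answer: 46656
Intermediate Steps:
r(W, m) = -18*W
(-144 + r(-20, 4))**2 = (-144 - 18*(-20))**2 = (-144 + 360)**2 = 216**2 = 46656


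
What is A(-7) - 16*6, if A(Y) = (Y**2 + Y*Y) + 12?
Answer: 14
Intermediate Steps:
A(Y) = 12 + 2*Y**2 (A(Y) = (Y**2 + Y**2) + 12 = 2*Y**2 + 12 = 12 + 2*Y**2)
A(-7) - 16*6 = (12 + 2*(-7)**2) - 16*6 = (12 + 2*49) - 1*96 = (12 + 98) - 96 = 110 - 96 = 14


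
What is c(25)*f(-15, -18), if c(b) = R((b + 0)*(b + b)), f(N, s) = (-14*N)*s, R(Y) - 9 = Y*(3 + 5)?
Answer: -37834020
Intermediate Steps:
R(Y) = 9 + 8*Y (R(Y) = 9 + Y*(3 + 5) = 9 + Y*8 = 9 + 8*Y)
f(N, s) = -14*N*s
c(b) = 9 + 16*b² (c(b) = 9 + 8*((b + 0)*(b + b)) = 9 + 8*(b*(2*b)) = 9 + 8*(2*b²) = 9 + 16*b²)
c(25)*f(-15, -18) = (9 + 16*25²)*(-14*(-15)*(-18)) = (9 + 16*625)*(-3780) = (9 + 10000)*(-3780) = 10009*(-3780) = -37834020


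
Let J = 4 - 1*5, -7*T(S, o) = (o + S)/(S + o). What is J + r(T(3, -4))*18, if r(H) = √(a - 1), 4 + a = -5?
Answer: -1 + 18*I*√10 ≈ -1.0 + 56.921*I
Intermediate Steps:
a = -9 (a = -4 - 5 = -9)
T(S, o) = -⅐ (T(S, o) = -(o + S)/(7*(S + o)) = -(S + o)/(7*(S + o)) = -⅐*1 = -⅐)
J = -1 (J = 4 - 5 = -1)
r(H) = I*√10 (r(H) = √(-9 - 1) = √(-10) = I*√10)
J + r(T(3, -4))*18 = -1 + (I*√10)*18 = -1 + 18*I*√10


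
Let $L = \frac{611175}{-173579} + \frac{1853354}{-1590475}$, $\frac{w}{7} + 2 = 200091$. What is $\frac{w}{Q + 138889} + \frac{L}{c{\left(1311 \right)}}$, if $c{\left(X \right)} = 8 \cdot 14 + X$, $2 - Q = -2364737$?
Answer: $\frac{4840693791657202629}{8704028123591479700} \approx 0.55614$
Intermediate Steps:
$w = 1400623$ ($w = -14 + 7 \cdot 200091 = -14 + 1400637 = 1400623$)
$Q = 2364739$ ($Q = 2 - -2364737 = 2 + 2364737 = 2364739$)
$L = - \frac{1293761892091}{276073060025}$ ($L = 611175 \left(- \frac{1}{173579}\right) + 1853354 \left(- \frac{1}{1590475}\right) = - \frac{611175}{173579} - \frac{1853354}{1590475} = - \frac{1293761892091}{276073060025} \approx -4.6863$)
$c{\left(X \right)} = 112 + X$
$\frac{w}{Q + 138889} + \frac{L}{c{\left(1311 \right)}} = \frac{1400623}{2364739 + 138889} - \frac{1293761892091}{276073060025 \left(112 + 1311\right)} = \frac{1400623}{2503628} - \frac{1293761892091}{276073060025 \cdot 1423} = 1400623 \cdot \frac{1}{2503628} - \frac{1293761892091}{392851964415575} = \frac{1400623}{2503628} - \frac{1293761892091}{392851964415575} = \frac{4840693791657202629}{8704028123591479700}$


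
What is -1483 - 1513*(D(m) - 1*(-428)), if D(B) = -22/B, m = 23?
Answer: -14894795/23 ≈ -6.4760e+5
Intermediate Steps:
-1483 - 1513*(D(m) - 1*(-428)) = -1483 - 1513*(-22/23 - 1*(-428)) = -1483 - 1513*(-22*1/23 + 428) = -1483 - 1513*(-22/23 + 428) = -1483 - 1513*9822/23 = -1483 - 14860686/23 = -14894795/23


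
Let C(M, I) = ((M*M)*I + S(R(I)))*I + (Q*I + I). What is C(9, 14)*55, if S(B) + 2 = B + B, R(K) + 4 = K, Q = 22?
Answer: 904750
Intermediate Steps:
R(K) = -4 + K
S(B) = -2 + 2*B (S(B) = -2 + (B + B) = -2 + 2*B)
C(M, I) = 23*I + I*(-10 + 2*I + I*M²) (C(M, I) = ((M*M)*I + (-2 + 2*(-4 + I)))*I + (22*I + I) = (M²*I + (-2 + (-8 + 2*I)))*I + 23*I = (I*M² + (-10 + 2*I))*I + 23*I = (-10 + 2*I + I*M²)*I + 23*I = I*(-10 + 2*I + I*M²) + 23*I = 23*I + I*(-10 + 2*I + I*M²))
C(9, 14)*55 = (14*(13 + 2*14 + 14*9²))*55 = (14*(13 + 28 + 14*81))*55 = (14*(13 + 28 + 1134))*55 = (14*1175)*55 = 16450*55 = 904750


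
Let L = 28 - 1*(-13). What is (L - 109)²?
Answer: 4624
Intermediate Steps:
L = 41 (L = 28 + 13 = 41)
(L - 109)² = (41 - 109)² = (-68)² = 4624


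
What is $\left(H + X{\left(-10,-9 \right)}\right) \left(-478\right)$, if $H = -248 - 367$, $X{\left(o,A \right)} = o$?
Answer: $298750$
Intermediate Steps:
$H = -615$
$\left(H + X{\left(-10,-9 \right)}\right) \left(-478\right) = \left(-615 - 10\right) \left(-478\right) = \left(-625\right) \left(-478\right) = 298750$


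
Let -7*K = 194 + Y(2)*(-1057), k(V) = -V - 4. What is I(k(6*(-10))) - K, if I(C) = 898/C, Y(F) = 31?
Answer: -18549/4 ≈ -4637.3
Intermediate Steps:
k(V) = -4 - V
K = 32573/7 (K = -(194 + 31*(-1057))/7 = -(194 - 32767)/7 = -⅐*(-32573) = 32573/7 ≈ 4653.3)
I(k(6*(-10))) - K = 898/(-4 - 6*(-10)) - 1*32573/7 = 898/(-4 - 1*(-60)) - 32573/7 = 898/(-4 + 60) - 32573/7 = 898/56 - 32573/7 = 898*(1/56) - 32573/7 = 449/28 - 32573/7 = -18549/4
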